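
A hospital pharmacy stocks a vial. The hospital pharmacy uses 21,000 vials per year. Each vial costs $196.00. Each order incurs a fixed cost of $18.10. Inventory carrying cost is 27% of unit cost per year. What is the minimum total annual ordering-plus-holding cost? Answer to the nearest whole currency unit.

Holding cost H = 0.27 × $196.00 = $52.9200 per unit per year.
EOQ = √(2DS/H) = √(2 × 21,000 × 18.1 / 52.92) ≈ 119.85.
At Q*, ordering cost (D/Q*)S equals holding cost (Q*/2)H, each = √(DSH/2).
Minimum total = √(2DSH) = √(2 × 21,000 × 18.1 × 52.92) ≈ 6342.695.

TC* ≈ $6,343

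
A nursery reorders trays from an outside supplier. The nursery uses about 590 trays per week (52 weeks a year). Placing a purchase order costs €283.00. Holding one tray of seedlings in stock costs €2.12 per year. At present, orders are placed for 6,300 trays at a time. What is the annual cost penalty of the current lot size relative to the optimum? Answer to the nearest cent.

Extra cost ≈ €1,988.75 per year

Annual demand D = 590 × 52 = 30,680.
EOQ = √(2DS/H) = √(2 × 30,680 × 283 / 2.12) ≈ 2861.99.
Cost at Q* = (D/Q*)S + (Q*/2)H = √(2DSH) ≈ €6,067.42.
Cost at Q = 6,300: (30,680/6,300)×283 + (6,300/2)×2.12 = €1,378.17 + €6,678.00 = €8,056.17.
Excess = €8,056.17 − €6,067.42 = €1,988.75.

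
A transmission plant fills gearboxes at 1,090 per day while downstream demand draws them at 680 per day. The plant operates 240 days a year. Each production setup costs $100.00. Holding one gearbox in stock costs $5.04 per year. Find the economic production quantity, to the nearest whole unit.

Q* ≈ 4,149 gearboxes

Annual demand D = 680 × 240 = 163,200.
Production build-up factor (1 − d/p) = 1 − 680/1,090 = 0.3761.
Q* = √(2DS / (H(1 − d/p))) = √(2 × 163,200 × 100 / (5.04 × 0.3761)).
= √(32,640,000 / 1.8958) ≈ 4149.360.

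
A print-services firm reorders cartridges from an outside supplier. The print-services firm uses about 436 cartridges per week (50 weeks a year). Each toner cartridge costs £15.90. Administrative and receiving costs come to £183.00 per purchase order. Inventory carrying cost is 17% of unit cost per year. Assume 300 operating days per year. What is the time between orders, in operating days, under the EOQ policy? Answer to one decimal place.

Annual demand D = 436 × 50 = 21,800.
Holding cost H = 0.17 × £15.90 = £2.7030 per unit per year.
The optimal lot size = √(2DS/H) = √(2 × 21,800 × 183 / 2.703) ≈ 1718.09.
Cycle time = Q*/D × 300 = 1718.09 / 21,800 × 300 ≈ 23.643 days.

T ≈ 23.6 days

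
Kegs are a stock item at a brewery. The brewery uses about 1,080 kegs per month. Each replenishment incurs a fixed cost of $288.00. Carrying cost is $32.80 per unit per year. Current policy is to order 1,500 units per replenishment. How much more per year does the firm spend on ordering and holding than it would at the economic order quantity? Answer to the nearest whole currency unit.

Extra cost ≈ $11,441 per year

Annual demand D = 1,080 × 12 = 12,960.
EOQ = √(2DS/H) = √(2 × 12,960 × 288 / 32.8) ≈ 477.06.
Cost at Q* = (D/Q*)S + (Q*/2)H = √(2DSH) ≈ $15,647.71.
Cost at Q = 1,500: (12,960/1,500)×288 + (1,500/2)×32.8 = $2,488.32 + $24,600.00 = $27,088.32.
Excess = $27,088.32 − $15,647.71 = $11,440.61.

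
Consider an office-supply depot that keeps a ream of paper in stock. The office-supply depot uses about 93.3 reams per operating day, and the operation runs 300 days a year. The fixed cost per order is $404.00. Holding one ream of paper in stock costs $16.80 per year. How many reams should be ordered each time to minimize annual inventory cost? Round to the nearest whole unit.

Q* ≈ 1,160 reams

Annual demand D = 93.3 × 300 = 27,990.
EOQ = √(2DS / H) = √(2 × 27,990 × 404 / 16.8).
= √(22,615,920 / 16.8) = √1,346,185.7143 ≈ 1160.252.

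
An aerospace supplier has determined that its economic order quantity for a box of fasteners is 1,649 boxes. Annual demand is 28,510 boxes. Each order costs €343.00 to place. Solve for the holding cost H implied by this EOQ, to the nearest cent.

H ≈ €7.19

Invert the EOQ relation Q*² = 2DS/H.
From Q* = √(2DS/H): H = 2DS / Q*² = 2 × 28,510 × 343 / 1,649² = 7.1925.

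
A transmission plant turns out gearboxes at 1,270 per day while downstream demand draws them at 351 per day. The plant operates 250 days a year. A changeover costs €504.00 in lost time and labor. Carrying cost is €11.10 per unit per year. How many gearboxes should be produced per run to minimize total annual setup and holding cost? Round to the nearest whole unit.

Annual demand D = 351 × 250 = 87,750.
Production build-up factor (1 − d/p) = 1 − 351/1,270 = 0.7236.
Q* = √(2DS / (H(1 − d/p))) = √(2 × 87,750 × 504 / (11.1 × 0.7236)).
= √(88,452,000 / 8.0322) ≈ 3318.459.

Q* ≈ 3,318 gearboxes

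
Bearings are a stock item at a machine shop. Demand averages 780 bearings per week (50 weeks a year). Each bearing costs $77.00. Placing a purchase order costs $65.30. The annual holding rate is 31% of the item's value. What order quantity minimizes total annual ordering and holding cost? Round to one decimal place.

Annual demand D = 780 × 50 = 39,000.
Holding cost H = 0.31 × $77.00 = $23.8700 per unit per year.
EOQ = √(2DS / H) = √(2 × 39,000 × 65.3 / 23.87).
= √(5,093,400 / 23.87) = √213,380.8127 ≈ 461.932.

Q* ≈ 461.9 bearings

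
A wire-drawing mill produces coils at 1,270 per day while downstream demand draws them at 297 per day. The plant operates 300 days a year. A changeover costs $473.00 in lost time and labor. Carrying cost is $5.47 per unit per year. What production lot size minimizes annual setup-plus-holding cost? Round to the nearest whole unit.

Annual demand D = 297 × 300 = 89,100.
Production build-up factor (1 − d/p) = 1 − 297/1,270 = 0.7661.
Q* = √(2DS / (H(1 − d/p))) = √(2 × 89,100 × 473 / (5.47 × 0.7661)).
= √(84,288,600 / 4.1908) ≈ 4484.729.

Q* ≈ 4,485 coils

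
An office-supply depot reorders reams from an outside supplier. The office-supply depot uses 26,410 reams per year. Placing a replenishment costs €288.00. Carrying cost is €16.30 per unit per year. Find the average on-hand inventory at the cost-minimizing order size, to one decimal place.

EOQ = √(2DS/H) = √(2 × 26,410 × 288 / 16.3) ≈ 966.05.
Average inventory = Q*/2 ≈ 966.05 / 2 = 483.027.

Average inventory ≈ 483.0 reams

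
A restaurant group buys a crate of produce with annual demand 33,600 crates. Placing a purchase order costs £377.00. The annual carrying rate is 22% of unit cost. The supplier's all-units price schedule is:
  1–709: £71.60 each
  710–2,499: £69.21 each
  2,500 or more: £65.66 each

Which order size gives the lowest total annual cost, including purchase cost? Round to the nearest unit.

Holding cost per unit per year at price C is H = 0.22·C.
Evaluate total cost at each tier's feasible EOQ or, if the EOQ is below the tier, at the tier's minimum quantity.
Tier 1 (£71.60): EOQ = 1268.2 exceeds tier's upper bound 709, so this tier is dominated.
EOQ at £69.21 = 1289.9 (feasible in tier 2): TC = 33,600×£69.21 + (33,600/1289.9)×377 + (1289.9/2)×0.22×£69.21 = £2,345,096.43.
EOQ at £65.66 = 1324.3 < 2500, so use break Q=2500: TC = 33,600×£65.66 + (33,600/2500.0)×377 + (2500.0/2)×0.22×£65.66 = £2,229,299.38.
Lowest total cost is £2,229,299.38 at Q = 2500.0.

Q* ≈ 2,500 crates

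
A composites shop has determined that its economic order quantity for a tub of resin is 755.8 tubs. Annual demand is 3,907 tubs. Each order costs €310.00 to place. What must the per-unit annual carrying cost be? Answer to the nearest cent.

H ≈ €4.24

The basic EOQ model gives Q* = √(2DS/H); rearrange for the unknown.
From Q* = √(2DS/H): H = 2DS / Q*² = 2 × 3,907 × 310 / 755.8² = 4.2405.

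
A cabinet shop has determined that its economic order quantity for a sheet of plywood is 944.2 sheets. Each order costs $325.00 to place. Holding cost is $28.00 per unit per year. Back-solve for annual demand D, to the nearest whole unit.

D ≈ 38,404 sheets per year

The basic EOQ model gives Q* = √(2DS/H); rearrange for the unknown.
From Q* = √(2DS/H): D = Q*²H / (2S) = 944.2² × 28 / (2 × 325) = 38403.664.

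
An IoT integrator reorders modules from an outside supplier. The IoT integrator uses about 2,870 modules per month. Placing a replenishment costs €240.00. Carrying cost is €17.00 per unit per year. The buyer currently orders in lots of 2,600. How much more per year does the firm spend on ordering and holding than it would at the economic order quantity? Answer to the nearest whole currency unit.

Extra cost ≈ €8,515 per year

Annual demand D = 2,870 × 12 = 34,440.
EOQ = √(2DS/H) = √(2 × 34,440 × 240 / 17) ≈ 986.12.
Cost at Q* = (D/Q*)S + (Q*/2)H = √(2DSH) ≈ €16,763.96.
Cost at Q = 2,600: (34,440/2,600)×240 + (2,600/2)×17 = €3,179.08 + €22,100.00 = €25,279.08.
Excess = €25,279.08 − €16,763.96 = €8,515.12.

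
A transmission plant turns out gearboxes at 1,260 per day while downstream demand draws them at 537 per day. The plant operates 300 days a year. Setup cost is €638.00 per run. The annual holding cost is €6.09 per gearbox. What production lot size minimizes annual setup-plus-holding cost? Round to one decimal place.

Q* ≈ 7,669.7 gearboxes

Annual demand D = 537 × 300 = 161,100.
Production build-up factor (1 − d/p) = 1 − 537/1,260 = 0.5738.
Q* = √(2DS / (H(1 − d/p))) = √(2 × 161,100 × 638 / (6.09 × 0.5738)).
= √(205,563,600 / 3.4945) ≈ 7669.739.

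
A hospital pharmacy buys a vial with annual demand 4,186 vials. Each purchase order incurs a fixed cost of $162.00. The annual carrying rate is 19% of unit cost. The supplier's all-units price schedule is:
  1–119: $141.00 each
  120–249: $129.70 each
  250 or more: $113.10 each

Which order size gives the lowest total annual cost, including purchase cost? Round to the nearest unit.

Q* ≈ 251 vials

Holding cost per unit per year at price C is H = 0.19·C.
Evaluate total cost at each tier's feasible EOQ or, if the EOQ is below the tier, at the tier's minimum quantity.
Tier 1 ($141.00): EOQ = 225.0 exceeds tier's upper bound 119, so this tier is dominated.
EOQ at $129.70 = 234.6 (feasible in tier 2): TC = 4,186×$129.70 + (4,186/234.6)×162 + (234.6/2)×0.19×$129.70 = $548,705.41.
EOQ at $113.10 = 251.2 (feasible in tier 3): TC = 4,186×$113.10 + (4,186/251.2)×162 + (251.2/2)×0.19×$113.10 = $478,835.19.
Lowest total cost is $478,835.19 at Q = 251.2.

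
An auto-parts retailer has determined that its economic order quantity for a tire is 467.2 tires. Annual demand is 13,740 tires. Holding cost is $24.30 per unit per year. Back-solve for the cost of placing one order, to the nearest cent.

The basic EOQ model gives Q* = √(2DS/H); rearrange for the unknown.
From Q* = √(2DS/H): S = Q*²H / (2D) = 467.2² × 24.3 / (2 × 13,740) = 193.0168.

S ≈ $193.02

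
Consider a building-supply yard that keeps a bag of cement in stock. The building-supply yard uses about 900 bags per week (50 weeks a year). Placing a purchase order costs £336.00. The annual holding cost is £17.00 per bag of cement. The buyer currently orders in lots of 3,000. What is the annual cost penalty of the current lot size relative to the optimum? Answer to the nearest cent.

Annual demand D = 900 × 50 = 45,000.
EOQ = √(2DS/H) = √(2 × 45,000 × 336 / 17) ≈ 1333.73.
Cost at Q* = (D/Q*)S + (Q*/2)H = √(2DSH) ≈ £22,673.33.
Cost at Q = 3,000: (45,000/3,000)×336 + (3,000/2)×17 = £5,040.00 + £25,500.00 = £30,540.00.
Excess = £30,540.00 − £22,673.33 = £7,866.67.

Extra cost ≈ £7,866.67 per year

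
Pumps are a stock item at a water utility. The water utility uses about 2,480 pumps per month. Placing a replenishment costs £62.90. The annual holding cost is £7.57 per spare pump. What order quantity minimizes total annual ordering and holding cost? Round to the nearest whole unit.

Annual demand D = 2,480 × 12 = 29,760.
EOQ = √(2DS / H) = √(2 × 29,760 × 62.9 / 7.57).
= √(3,743,808 / 7.57) = √494,558.5205 ≈ 703.249.

Q* ≈ 703 pumps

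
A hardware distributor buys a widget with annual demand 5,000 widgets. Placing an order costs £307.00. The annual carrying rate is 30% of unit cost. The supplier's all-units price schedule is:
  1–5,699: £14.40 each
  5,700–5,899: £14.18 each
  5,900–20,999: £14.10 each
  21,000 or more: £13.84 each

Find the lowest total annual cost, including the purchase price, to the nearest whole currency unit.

TC* ≈ £75,642

Holding cost per unit per year at price C is H = 0.30·C.
Evaluate total cost at each tier's feasible EOQ or, if the EOQ is below the tier, at the tier's minimum quantity.
EOQ at £14.40 = 843.0 (feasible in tier 1): TC = 5,000×£14.40 + (5,000/843.0)×307 + (843.0/2)×0.30×£14.40 = £75,641.76.
EOQ at £14.18 = 849.5 < 5700, so use break Q=5700: TC = 5,000×£14.18 + (5,000/5700.0)×307 + (5700.0/2)×0.30×£14.18 = £83,293.20.
EOQ at £14.10 = 851.9 < 5900, so use break Q=5900: TC = 5,000×£14.10 + (5,000/5900.0)×307 + (5900.0/2)×0.30×£14.10 = £83,238.67.
EOQ at £13.84 = 859.9 < 21000, so use break Q=21000: TC = 5,000×£13.84 + (5,000/21000.0)×307 + (21000.0/2)×0.30×£13.84 = £112,869.10.
Lowest total cost among the candidates is at Q = 843.0.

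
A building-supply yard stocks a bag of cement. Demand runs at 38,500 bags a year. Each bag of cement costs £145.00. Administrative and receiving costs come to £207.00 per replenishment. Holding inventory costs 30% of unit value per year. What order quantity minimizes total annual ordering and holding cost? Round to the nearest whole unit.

Holding cost H = 0.30 × £145.00 = £43.5000 per unit per year.
EOQ = √(2DS / H) = √(2 × 38,500 × 207 / 43.5).
= √(15,939,000 / 43.5) = √366,413.7931 ≈ 605.321.

Q* ≈ 605 bags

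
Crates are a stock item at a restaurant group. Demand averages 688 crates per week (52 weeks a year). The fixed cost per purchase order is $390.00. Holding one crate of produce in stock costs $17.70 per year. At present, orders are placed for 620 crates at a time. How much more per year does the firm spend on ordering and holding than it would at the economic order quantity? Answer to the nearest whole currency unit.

Annual demand D = 688 × 52 = 35,776.
EOQ = √(2DS/H) = √(2 × 35,776 × 390 / 17.7) ≈ 1255.62.
Cost at Q* = (D/Q*)S + (Q*/2)H = √(2DSH) ≈ $22,224.39.
Cost at Q = 620: (35,776/620)×390 + (620/2)×17.7 = $22,504.26 + $5,487.00 = $27,991.26.
Excess = $27,991.26 − $22,224.39 = $5,766.87.

Extra cost ≈ $5,767 per year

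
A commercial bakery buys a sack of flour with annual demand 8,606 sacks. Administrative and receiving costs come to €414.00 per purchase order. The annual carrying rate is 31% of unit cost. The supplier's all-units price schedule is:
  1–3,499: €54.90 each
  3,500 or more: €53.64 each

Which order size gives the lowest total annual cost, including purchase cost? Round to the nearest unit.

Holding cost per unit per year at price C is H = 0.31·C.
For each price level, check whether its EOQ is feasible; otherwise the best quantity at that price is the breakpoint.
EOQ at €54.90 = 647.1 (feasible in tier 1): TC = 8,606×€54.90 + (8,606/647.1)×414 + (647.1/2)×0.31×€54.90 = €483,481.82.
EOQ at €53.64 = 654.6 < 3500, so use break Q=3500: TC = 8,606×€53.64 + (8,606/3500.0)×414 + (3500.0/2)×0.31×€53.64 = €491,743.51.
Lowest total cost is €483,481.82 at Q = 647.1.

Q* ≈ 647 sacks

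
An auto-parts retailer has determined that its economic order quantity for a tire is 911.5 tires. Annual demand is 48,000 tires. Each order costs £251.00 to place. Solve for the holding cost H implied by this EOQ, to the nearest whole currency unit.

H ≈ £29

Invert the EOQ relation Q*² = 2DS/H.
From Q* = √(2DS/H): H = 2DS / Q*² = 2 × 48,000 × 251 / 911.5² = 29.0022.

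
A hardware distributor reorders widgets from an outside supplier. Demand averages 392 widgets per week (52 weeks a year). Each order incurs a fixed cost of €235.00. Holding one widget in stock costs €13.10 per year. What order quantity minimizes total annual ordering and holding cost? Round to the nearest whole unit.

Annual demand D = 392 × 52 = 20,384.
EOQ = √(2DS / H) = √(2 × 20,384 × 235 / 13.1).
= √(9,580,480 / 13.1) = √731,334.3511 ≈ 855.181.

Q* ≈ 855 widgets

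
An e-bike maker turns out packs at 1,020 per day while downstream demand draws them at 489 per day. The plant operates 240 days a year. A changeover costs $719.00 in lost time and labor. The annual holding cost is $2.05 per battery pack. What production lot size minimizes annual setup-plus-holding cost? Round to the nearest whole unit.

Q* ≈ 12,575 packs

Annual demand D = 489 × 240 = 117,360.
Production build-up factor (1 − d/p) = 1 − 489/1,020 = 0.5206.
Q* = √(2DS / (H(1 − d/p))) = √(2 × 117,360 × 719 / (2.05 × 0.5206)).
= √(168,763,680 / 1.0672) ≈ 12575.214.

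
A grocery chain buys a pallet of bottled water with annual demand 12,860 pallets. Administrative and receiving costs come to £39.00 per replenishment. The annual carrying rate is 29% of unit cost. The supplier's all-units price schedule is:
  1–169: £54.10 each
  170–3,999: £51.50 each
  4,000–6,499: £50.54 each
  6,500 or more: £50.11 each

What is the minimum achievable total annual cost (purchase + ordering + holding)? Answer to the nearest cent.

Holding cost per unit per year at price C is H = 0.29·C.
For each price level, check whether its EOQ is feasible; otherwise the best quantity at that price is the breakpoint.
Tier 1 (£54.10): EOQ = 252.9 exceeds tier's upper bound 169, so this tier is dominated.
EOQ at £51.50 = 259.2 (feasible in tier 2): TC = 12,860×£51.50 + (12,860/259.2)×39 + (259.2/2)×0.29×£51.50 = £666,160.53.
EOQ at £50.54 = 261.6 < 4000, so use break Q=4000: TC = 12,860×£50.54 + (12,860/4000.0)×39 + (4000.0/2)×0.29×£50.54 = £679,382.98.
EOQ at £50.11 = 262.7 < 6500, so use break Q=6500: TC = 12,860×£50.11 + (12,860/6500.0)×39 + (6500.0/2)×0.29×£50.11 = £691,720.44.
Lowest total cost among the candidates is at Q = 259.2.

TC* ≈ £666,160.53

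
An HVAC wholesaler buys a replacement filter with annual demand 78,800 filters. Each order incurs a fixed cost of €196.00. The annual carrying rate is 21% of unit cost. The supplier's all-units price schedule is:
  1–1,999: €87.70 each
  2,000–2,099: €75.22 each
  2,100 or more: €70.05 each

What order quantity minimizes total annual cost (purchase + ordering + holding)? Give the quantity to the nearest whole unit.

Q* ≈ 2,100 filters

Holding cost per unit per year at price C is H = 0.21·C.
For each price level, check whether its EOQ is feasible; otherwise the best quantity at that price is the breakpoint.
EOQ at €87.70 = 1295.1 (feasible in tier 1): TC = 78,800×€87.70 + (78,800/1295.1)×196 + (1295.1/2)×0.21×€87.70 = €6,934,611.49.
EOQ at €75.22 = 1398.4 < 2000, so use break Q=2000: TC = 78,800×€75.22 + (78,800/2000.0)×196 + (2000.0/2)×0.21×€75.22 = €5,950,854.60.
EOQ at €70.05 = 1449.1 < 2100, so use break Q=2100: TC = 78,800×€70.05 + (78,800/2100.0)×196 + (2100.0/2)×0.21×€70.05 = €5,542,740.69.
Lowest total cost is €5,542,740.69 at Q = 2100.0.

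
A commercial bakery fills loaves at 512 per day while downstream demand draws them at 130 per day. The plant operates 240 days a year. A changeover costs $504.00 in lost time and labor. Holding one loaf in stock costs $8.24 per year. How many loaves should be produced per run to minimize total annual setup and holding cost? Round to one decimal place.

Annual demand D = 130 × 240 = 31,200.
Production build-up factor (1 − d/p) = 1 − 130/512 = 0.7461.
Q* = √(2DS / (H(1 − d/p))) = √(2 × 31,200 × 504 / (8.24 × 0.7461)).
= √(31,449,600 / 6.1478) ≈ 2261.764.

Q* ≈ 2,261.8 loaves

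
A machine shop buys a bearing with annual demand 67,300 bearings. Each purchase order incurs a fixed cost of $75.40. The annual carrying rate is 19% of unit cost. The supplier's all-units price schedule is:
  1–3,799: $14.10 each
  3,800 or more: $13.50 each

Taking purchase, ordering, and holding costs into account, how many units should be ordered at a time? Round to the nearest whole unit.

Q* ≈ 3,800 bearings

Holding cost per unit per year at price C is H = 0.19·C.
Evaluate total cost at each tier's feasible EOQ or, if the EOQ is below the tier, at the tier's minimum quantity.
EOQ at $14.10 = 1946.4 (feasible in tier 1): TC = 67,300×$14.10 + (67,300/1946.4)×75.4 + (1946.4/2)×0.19×$14.10 = $954,144.28.
EOQ at $13.50 = 1989.1 < 3800, so use break Q=3800: TC = 67,300×$13.50 + (67,300/3800.0)×75.4 + (3800.0/2)×0.19×$13.50 = $914,758.87.
Lowest total cost is $914,758.87 at Q = 3800.0.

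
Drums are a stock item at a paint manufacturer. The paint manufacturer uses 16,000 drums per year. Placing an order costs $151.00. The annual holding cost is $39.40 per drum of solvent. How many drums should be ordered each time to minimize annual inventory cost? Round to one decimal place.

EOQ = √(2DS / H) = √(2 × 16,000 × 151 / 39.4).
= √(4,832,000 / 39.4) = √122,639.5939 ≈ 350.199.

Q* ≈ 350.2 drums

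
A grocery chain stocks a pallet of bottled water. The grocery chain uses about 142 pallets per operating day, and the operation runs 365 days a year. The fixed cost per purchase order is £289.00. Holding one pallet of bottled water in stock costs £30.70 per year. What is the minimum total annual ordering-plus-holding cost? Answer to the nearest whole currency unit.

TC* ≈ £30,327

Annual demand D = 142 × 365 = 51,830.
Q* = √(2DS/H) = √(2 × 51,830 × 289 / 30.7) ≈ 987.84.
At Q*, ordering cost (D/Q*)S equals holding cost (Q*/2)H, each = √(DSH/2).
Minimum total = √(2DSH) = √(2 × 51,830 × 289 × 30.7) ≈ 30326.599.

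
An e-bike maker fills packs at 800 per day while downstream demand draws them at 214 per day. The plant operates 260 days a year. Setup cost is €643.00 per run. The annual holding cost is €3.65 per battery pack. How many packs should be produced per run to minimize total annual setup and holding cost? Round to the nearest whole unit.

Annual demand D = 214 × 260 = 55,640.
Production build-up factor (1 − d/p) = 1 − 214/800 = 0.7325.
Q* = √(2DS / (H(1 − d/p))) = √(2 × 55,640 × 643 / (3.65 × 0.7325)).
= √(71,553,040 / 2.6736) ≈ 5173.254.

Q* ≈ 5,173 packs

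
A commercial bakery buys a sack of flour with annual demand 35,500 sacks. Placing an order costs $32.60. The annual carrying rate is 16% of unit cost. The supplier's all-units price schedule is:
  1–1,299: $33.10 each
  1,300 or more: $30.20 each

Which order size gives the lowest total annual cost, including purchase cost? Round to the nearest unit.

Q* ≈ 1,300 sacks

Holding cost per unit per year at price C is H = 0.16·C.
For each price level, check whether its EOQ is feasible; otherwise the best quantity at that price is the breakpoint.
EOQ at $33.10 = 661.1 (feasible in tier 1): TC = 35,500×$33.10 + (35,500/661.1)×32.6 + (661.1/2)×0.16×$33.10 = $1,178,551.16.
EOQ at $30.20 = 692.1 < 1300, so use break Q=1300: TC = 35,500×$30.20 + (35,500/1300.0)×32.6 + (1300.0/2)×0.16×$30.20 = $1,076,131.03.
Lowest total cost is $1,076,131.03 at Q = 1300.0.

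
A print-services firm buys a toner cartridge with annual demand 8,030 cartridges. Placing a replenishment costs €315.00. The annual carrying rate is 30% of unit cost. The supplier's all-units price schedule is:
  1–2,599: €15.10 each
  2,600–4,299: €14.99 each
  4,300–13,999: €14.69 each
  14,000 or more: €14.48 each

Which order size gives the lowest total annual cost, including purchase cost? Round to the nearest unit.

Holding cost per unit per year at price C is H = 0.30·C.
For each price level, check whether its EOQ is feasible; otherwise the best quantity at that price is the breakpoint.
EOQ at €15.10 = 1056.8 (feasible in tier 1): TC = 8,030×€15.10 + (8,030/1056.8)×315 + (1056.8/2)×0.30×€15.10 = €126,040.15.
EOQ at €14.99 = 1060.6 < 2600, so use break Q=2600: TC = 8,030×€14.99 + (8,030/2600.0)×315 + (2600.0/2)×0.30×€14.99 = €127,188.67.
EOQ at €14.69 = 1071.4 < 4300, so use break Q=4300: TC = 8,030×€14.69 + (8,030/4300.0)×315 + (4300.0/2)×0.30×€14.69 = €128,023.99.
EOQ at €14.48 = 1079.2 < 14000, so use break Q=14000: TC = 8,030×€14.48 + (8,030/14000.0)×315 + (14000.0/2)×0.30×€14.48 = €146,863.08.
Lowest total cost is €126,040.15 at Q = 1056.8.

Q* ≈ 1,057 cartridges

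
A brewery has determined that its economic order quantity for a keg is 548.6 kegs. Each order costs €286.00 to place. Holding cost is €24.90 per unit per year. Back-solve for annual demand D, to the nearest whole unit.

D ≈ 13,101 kegs per year

Squaring Q* = √(2DS/H) gives Q*² = 2DS/H.
From Q* = √(2DS/H): D = Q*²H / (2S) = 548.6² × 24.9 / (2 × 286) = 13101.316.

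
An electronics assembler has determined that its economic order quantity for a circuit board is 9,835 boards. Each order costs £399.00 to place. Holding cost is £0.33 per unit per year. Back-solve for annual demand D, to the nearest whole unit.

D ≈ 40,000 boards per year

The basic EOQ model gives Q* = √(2DS/H); rearrange for the unknown.
From Q* = √(2DS/H): D = Q*²H / (2S) = 9,835² × 0.33 / (2 × 399) = 39999.980.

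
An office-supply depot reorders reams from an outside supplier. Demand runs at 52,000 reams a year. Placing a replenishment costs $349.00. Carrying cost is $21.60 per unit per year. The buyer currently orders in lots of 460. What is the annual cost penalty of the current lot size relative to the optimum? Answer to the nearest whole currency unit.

EOQ = √(2DS/H) = √(2 × 52,000 × 349 / 21.6) ≈ 1296.29.
Cost at Q* = (D/Q*)S + (Q*/2)H = √(2DSH) ≈ $27,999.89.
Cost at Q = 460: (52,000/460)×349 + (460/2)×21.6 = $39,452.17 + $4,968.00 = $44,420.17.
Excess = $44,420.17 − $27,999.89 = $16,420.29.

Extra cost ≈ $16,420 per year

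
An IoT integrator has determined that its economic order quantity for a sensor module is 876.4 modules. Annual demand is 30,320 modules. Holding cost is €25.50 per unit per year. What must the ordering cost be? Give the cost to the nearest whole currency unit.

S ≈ €323

The basic EOQ model gives Q* = √(2DS/H); rearrange for the unknown.
From Q* = √(2DS/H): S = Q*²H / (2D) = 876.4² × 25.5 / (2 × 30,320) = 322.9875.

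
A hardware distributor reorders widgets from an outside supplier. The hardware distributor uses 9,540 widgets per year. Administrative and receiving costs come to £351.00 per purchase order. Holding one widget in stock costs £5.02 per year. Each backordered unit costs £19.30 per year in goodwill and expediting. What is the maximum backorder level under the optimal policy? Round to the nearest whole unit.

With planned backorders, Q* = √(2DS/H) · √((H+B)/B).
√(2DS/H) = √(2 × 9,540 × 351 / 5.02) = 1155.024.
√((H+B)/B) = √((5.02+19.3)/19.3) = 1.1225.
Q* ≈ 1296.564.
S* = Q* · H/(H+B) = 1296.564 × 5.02/24.32 ≈ 267.630.

S* ≈ 268 widgets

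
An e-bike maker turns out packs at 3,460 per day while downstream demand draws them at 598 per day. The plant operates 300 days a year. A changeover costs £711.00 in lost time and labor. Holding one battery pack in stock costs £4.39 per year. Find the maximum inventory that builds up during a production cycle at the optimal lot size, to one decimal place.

I_max ≈ 6,933.1 packs

Annual demand D = 598 × 300 = 179,400.
Production build-up factor (1 − d/p) = 1 − 598/3,460 = 0.8272.
Q* = √(2DS / (H(1 − d/p))) = √(2 × 179,400 × 711 / (4.39 × 0.8272)).
= √(255,106,800 / 3.6313) ≈ 8381.698.
Maximum inventory = Q*(1 − d/p) = 8381.698 × 0.8272 ≈ 6933.069.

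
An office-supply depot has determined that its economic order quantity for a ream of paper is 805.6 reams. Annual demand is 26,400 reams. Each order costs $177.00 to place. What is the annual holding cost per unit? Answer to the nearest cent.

H ≈ $14.40

The basic EOQ model gives Q* = √(2DS/H); rearrange for the unknown.
From Q* = √(2DS/H): H = 2DS / Q*² = 2 × 26,400 × 177 / 805.6² = 14.4002.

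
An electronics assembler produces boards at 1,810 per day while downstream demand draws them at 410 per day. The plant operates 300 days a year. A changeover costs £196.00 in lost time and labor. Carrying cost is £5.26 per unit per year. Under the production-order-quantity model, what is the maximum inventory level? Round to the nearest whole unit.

I_max ≈ 2,663 boards

Annual demand D = 410 × 300 = 123,000.
Production build-up factor (1 − d/p) = 1 − 410/1,810 = 0.7735.
Q* = √(2DS / (H(1 − d/p))) = √(2 × 123,000 × 196 / (5.26 × 0.7735)).
= √(48,216,000 / 4.0685) ≈ 3442.532.
Maximum inventory = Q*(1 − d/p) = 3442.532 × 0.7735 ≈ 2662.732.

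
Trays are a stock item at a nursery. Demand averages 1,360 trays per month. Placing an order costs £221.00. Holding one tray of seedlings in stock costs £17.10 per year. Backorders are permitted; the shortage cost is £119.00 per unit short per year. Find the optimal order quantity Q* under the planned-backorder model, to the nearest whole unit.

Q* ≈ 695 trays

Annual demand D = 1,360 × 12 = 16,320.
With planned backorders, Q* = √(2DS/H) · √((H+B)/B).
√(2DS/H) = √(2 × 16,320 × 221 / 17.1) = 649.491.
√((H+B)/B) = √((17.1+119)/119) = 1.0694.
Q* ≈ 694.590.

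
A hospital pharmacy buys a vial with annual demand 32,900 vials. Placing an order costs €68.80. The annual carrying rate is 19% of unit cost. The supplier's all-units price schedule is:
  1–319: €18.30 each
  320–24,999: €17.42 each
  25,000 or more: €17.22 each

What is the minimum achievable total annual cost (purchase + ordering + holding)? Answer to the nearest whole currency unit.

TC* ≈ €576,989

Holding cost per unit per year at price C is H = 0.19·C.
Evaluate total cost at each tier's feasible EOQ or, if the EOQ is below the tier, at the tier's minimum quantity.
Tier 1 (€18.30): EOQ = 1141.1 exceeds tier's upper bound 319, so this tier is dominated.
EOQ at €17.42 = 1169.5 (feasible in tier 2): TC = 32,900×€17.42 + (32,900/1169.5)×68.8 + (1169.5/2)×0.19×€17.42 = €576,988.87.
EOQ at €17.22 = 1176.3 < 25000, so use break Q=25000: TC = 32,900×€17.22 + (32,900/25000.0)×68.8 + (25000.0/2)×0.19×€17.22 = €607,526.04.
Lowest total cost among the candidates is at Q = 1169.5.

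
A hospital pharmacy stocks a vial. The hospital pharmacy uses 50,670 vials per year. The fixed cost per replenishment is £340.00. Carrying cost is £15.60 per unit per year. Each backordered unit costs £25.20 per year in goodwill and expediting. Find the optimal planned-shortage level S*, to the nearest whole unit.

With planned backorders, Q* = √(2DS/H) · √((H+B)/B).
√(2DS/H) = √(2 × 50,670 × 340 / 15.6) = 1486.167.
√((H+B)/B) = √((15.6+25.2)/25.2) = 1.2724.
Q* ≈ 1891.026.
S* = Q* · H/(H+B) = 1891.026 × 15.6/40.8 ≈ 723.039.

S* ≈ 723 vials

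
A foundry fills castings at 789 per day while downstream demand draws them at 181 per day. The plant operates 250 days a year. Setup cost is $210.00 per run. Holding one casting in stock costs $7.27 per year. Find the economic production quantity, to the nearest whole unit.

Q* ≈ 1,842 castings

Annual demand D = 181 × 250 = 45,250.
Production build-up factor (1 − d/p) = 1 − 181/789 = 0.7706.
Q* = √(2DS / (H(1 − d/p))) = √(2 × 45,250 × 210 / (7.27 × 0.7706)).
= √(19,005,000 / 5.6022) ≈ 1841.847.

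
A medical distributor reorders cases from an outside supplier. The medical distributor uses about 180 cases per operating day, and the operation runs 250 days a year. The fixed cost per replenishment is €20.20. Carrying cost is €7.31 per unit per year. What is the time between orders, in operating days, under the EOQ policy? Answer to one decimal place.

Annual demand D = 180 × 250 = 45,000.
EOQ = √(2DS/H) = √(2 × 45,000 × 20.2 / 7.31) ≈ 498.70.
Cycle time = Q*/D × 250 = 498.70 / 45,000 × 250 ≈ 2.771 days.

T ≈ 2.8 days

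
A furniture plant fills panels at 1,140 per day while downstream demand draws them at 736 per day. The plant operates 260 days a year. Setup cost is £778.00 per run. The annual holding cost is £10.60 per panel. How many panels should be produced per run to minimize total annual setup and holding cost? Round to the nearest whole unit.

Annual demand D = 736 × 260 = 191,360.
Production build-up factor (1 − d/p) = 1 − 736/1,140 = 0.3544.
Q* = √(2DS / (H(1 − d/p))) = √(2 × 191,360 × 778 / (10.6 × 0.3544)).
= √(297,756,160 / 3.7565) ≈ 8903.058.

Q* ≈ 8,903 panels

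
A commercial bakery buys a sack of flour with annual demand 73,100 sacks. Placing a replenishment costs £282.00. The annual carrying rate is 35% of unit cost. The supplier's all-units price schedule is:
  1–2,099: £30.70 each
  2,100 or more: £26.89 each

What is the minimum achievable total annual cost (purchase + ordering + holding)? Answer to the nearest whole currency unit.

Holding cost per unit per year at price C is H = 0.35·C.
For each price level, check whether its EOQ is feasible; otherwise the best quantity at that price is the breakpoint.
EOQ at £30.70 = 1958.8 (feasible in tier 1): TC = 73,100×£30.70 + (73,100/1958.8)×282 + (1958.8/2)×0.35×£30.70 = £2,265,217.55.
EOQ at £26.89 = 2093.0 < 2100, so use break Q=2100: TC = 73,100×£26.89 + (73,100/2100.0)×282 + (2100.0/2)×0.35×£26.89 = £1,985,357.36.
Lowest total cost among the candidates is at Q = 2100.0.

TC* ≈ £1,985,357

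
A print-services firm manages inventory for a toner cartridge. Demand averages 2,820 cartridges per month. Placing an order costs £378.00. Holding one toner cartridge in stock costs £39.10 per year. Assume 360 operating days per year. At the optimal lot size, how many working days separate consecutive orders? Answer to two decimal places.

T ≈ 8.61 days

Annual demand D = 2,820 × 12 = 33,840.
EOQ = √(2DS/H) = √(2 × 33,840 × 378 / 39.1) ≈ 808.89.
Cycle time = Q*/D × 360 = 808.89 / 33,840 × 360 ≈ 8.605 days.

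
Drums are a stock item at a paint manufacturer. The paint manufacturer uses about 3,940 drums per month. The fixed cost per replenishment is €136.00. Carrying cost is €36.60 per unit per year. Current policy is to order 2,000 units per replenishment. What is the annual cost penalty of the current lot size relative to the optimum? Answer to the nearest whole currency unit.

Annual demand D = 3,940 × 12 = 47,280.
EOQ = √(2DS/H) = √(2 × 47,280 × 136 / 36.6) ≈ 592.77.
Cost at Q* = (D/Q*)S + (Q*/2)H = √(2DSH) ≈ €21,695.20.
Cost at Q = 2,000: (47,280/2,000)×136 + (2,000/2)×36.6 = €3,215.04 + €36,600.00 = €39,815.04.
Excess = €39,815.04 − €21,695.20 = €18,119.84.

Extra cost ≈ €18,120 per year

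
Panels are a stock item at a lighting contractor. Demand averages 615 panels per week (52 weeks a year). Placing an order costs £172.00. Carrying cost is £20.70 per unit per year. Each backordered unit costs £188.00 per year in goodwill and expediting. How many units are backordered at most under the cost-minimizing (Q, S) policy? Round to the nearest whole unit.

Annual demand D = 615 × 52 = 31,980.
With planned backorders, Q* = √(2DS/H) · √((H+B)/B).
√(2DS/H) = √(2 × 31,980 × 172 / 20.7) = 729.010.
√((H+B)/B) = √((20.7+188)/188) = 1.0536.
Q* ≈ 768.096.
S* = Q* · H/(H+B) = 768.096 × 20.7/208.7 ≈ 76.184.

S* ≈ 76 panels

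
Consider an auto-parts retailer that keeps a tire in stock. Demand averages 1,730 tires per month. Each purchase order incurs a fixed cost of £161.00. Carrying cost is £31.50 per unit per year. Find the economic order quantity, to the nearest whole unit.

Q* ≈ 461 tires

Annual demand D = 1,730 × 12 = 20,760.
EOQ = √(2DS / H) = √(2 × 20,760 × 161 / 31.5).
= √(6,684,720 / 31.5) = √212,213.3333 ≈ 460.666.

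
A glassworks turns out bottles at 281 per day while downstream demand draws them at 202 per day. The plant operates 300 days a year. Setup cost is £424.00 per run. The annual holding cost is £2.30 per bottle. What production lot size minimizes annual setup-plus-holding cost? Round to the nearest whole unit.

Annual demand D = 202 × 300 = 60,600.
Production build-up factor (1 − d/p) = 1 − 202/281 = 0.2811.
Q* = √(2DS / (H(1 − d/p))) = √(2 × 60,600 × 424 / (2.3 × 0.2811)).
= √(51,388,800 / 0.6466) ≈ 8914.766.

Q* ≈ 8,915 bottles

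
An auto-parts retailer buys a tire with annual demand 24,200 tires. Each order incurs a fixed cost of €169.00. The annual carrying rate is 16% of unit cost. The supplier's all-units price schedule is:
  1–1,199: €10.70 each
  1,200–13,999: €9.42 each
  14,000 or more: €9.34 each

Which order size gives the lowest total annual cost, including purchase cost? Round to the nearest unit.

Q* ≈ 2,330 tires

Holding cost per unit per year at price C is H = 0.16·C.
For each price level, check whether its EOQ is feasible; otherwise the best quantity at that price is the breakpoint.
Tier 1 (€10.70): EOQ = 2185.8 exceeds tier's upper bound 1199, so this tier is dominated.
EOQ at €9.42 = 2329.6 (feasible in tier 2): TC = 24,200×€9.42 + (24,200/2329.6)×169 + (2329.6/2)×0.16×€9.42 = €231,475.17.
EOQ at €9.34 = 2339.6 < 14000, so use break Q=14000: TC = 24,200×€9.34 + (24,200/14000.0)×169 + (14000.0/2)×0.16×€9.34 = €236,780.93.
Lowest total cost is €231,475.17 at Q = 2329.6.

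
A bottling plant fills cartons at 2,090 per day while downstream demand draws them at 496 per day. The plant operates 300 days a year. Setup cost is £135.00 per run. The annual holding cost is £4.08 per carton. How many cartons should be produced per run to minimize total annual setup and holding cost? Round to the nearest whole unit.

Q* ≈ 3,593 cartons

Annual demand D = 496 × 300 = 148,800.
Production build-up factor (1 − d/p) = 1 − 496/2,090 = 0.7627.
Q* = √(2DS / (H(1 − d/p))) = √(2 × 148,800 × 135 / (4.08 × 0.7627)).
= √(40,176,000 / 3.1117) ≈ 3593.207.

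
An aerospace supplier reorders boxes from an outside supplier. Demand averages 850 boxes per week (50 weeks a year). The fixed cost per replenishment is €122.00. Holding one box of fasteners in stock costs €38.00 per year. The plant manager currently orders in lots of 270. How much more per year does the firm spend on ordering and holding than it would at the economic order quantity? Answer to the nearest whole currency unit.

Extra cost ≈ €4,483 per year

Annual demand D = 850 × 50 = 42,500.
EOQ = √(2DS/H) = √(2 × 42,500 × 122 / 38) ≈ 522.39.
Cost at Q* = (D/Q*)S + (Q*/2)H = √(2DSH) ≈ €19,850.94.
Cost at Q = 270: (42,500/270)×122 + (270/2)×38 = €19,203.70 + €5,130.00 = €24,333.70.
Excess = €24,333.70 − €19,850.94 = €4,482.76.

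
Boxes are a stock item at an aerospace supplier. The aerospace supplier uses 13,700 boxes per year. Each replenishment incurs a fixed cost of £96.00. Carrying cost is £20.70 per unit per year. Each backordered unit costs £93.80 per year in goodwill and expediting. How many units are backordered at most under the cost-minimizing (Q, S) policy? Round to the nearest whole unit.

With planned backorders, Q* = √(2DS/H) · √((H+B)/B).
√(2DS/H) = √(2 × 13,700 × 96 / 20.7) = 356.472.
√((H+B)/B) = √((20.7+93.8)/93.8) = 1.1048.
Q* ≈ 393.847.
S* = Q* · H/(H+B) = 393.847 × 20.7/114.5 ≈ 71.202.

S* ≈ 71 boxes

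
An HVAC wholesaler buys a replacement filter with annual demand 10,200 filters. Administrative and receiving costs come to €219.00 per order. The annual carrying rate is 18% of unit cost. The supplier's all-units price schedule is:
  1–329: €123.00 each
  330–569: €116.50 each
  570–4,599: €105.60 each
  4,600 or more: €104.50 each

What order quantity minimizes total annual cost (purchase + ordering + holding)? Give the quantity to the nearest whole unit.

Q* ≈ 570 filters

Holding cost per unit per year at price C is H = 0.18·C.
Evaluate total cost at each tier's feasible EOQ or, if the EOQ is below the tier, at the tier's minimum quantity.
Tier 1 (€123.00): EOQ = 449.2 exceeds tier's upper bound 329, so this tier is dominated.
EOQ at €116.50 = 461.6 (feasible in tier 2): TC = 10,200×€116.50 + (10,200/461.6)×219 + (461.6/2)×0.18×€116.50 = €1,197,979.13.
EOQ at €105.60 = 484.8 < 570, so use break Q=570: TC = 10,200×€105.60 + (10,200/570.0)×219 + (570.0/2)×0.18×€105.60 = €1,086,456.23.
EOQ at €104.50 = 487.4 < 4600, so use break Q=4600: TC = 10,200×€104.50 + (10,200/4600.0)×219 + (4600.0/2)×0.18×€104.50 = €1,109,648.61.
Lowest total cost is €1,086,456.23 at Q = 570.0.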